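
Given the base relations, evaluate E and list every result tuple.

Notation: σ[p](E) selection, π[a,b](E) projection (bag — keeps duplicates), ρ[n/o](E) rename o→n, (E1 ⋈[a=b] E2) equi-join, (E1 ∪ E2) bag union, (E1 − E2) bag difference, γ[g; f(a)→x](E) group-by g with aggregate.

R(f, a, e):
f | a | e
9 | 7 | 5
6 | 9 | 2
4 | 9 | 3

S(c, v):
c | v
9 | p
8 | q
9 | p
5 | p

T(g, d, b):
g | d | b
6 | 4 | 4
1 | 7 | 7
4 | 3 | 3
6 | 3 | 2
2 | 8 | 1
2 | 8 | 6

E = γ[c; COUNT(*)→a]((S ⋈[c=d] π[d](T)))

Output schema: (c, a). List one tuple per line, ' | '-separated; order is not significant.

Per-node cardinality:
  S → 4
  T → 6
  π[d](T) → 6
  (S ⋈[c=d] π[d](T)) → 2
  γ[c; COUNT(*)→a]((S ⋈[c=d] π[d](T))) → 1

== RESULT ==
c | a
8 | 2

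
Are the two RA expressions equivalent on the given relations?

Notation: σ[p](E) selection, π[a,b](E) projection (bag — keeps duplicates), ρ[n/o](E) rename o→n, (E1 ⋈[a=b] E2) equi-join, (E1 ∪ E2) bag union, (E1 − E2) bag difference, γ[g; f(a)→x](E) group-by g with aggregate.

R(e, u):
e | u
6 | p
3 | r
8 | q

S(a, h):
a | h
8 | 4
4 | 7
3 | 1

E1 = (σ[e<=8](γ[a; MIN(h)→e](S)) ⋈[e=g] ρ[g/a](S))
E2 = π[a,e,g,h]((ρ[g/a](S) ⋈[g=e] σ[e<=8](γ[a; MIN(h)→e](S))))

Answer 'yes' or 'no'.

E1 row counts bottom-up:
  S → 3
  γ[a; MIN(h)→e](S) → 3
  σ[e<=8](γ[a; MIN(h)→e](S)) → 3
  S → 3
  ρ[g/a](S) → 3
  (σ[e<=8](γ[a; MIN(h)→e](S)) ⋈[e=g] ρ[g/a](S)) → 1
E2 row counts bottom-up:
  S → 3
  ρ[g/a](S) → 3
  S → 3
  γ[a; MIN(h)→e](S) → 3
  σ[e<=8](γ[a; MIN(h)→e](S)) → 3
  (ρ[g/a](S) ⋈[g=e] σ[e<=8](γ[a; MIN(h)→e](S))) → 1
  π[a,e,g,h]((ρ[g/a](S) ⋈[g=e] σ[e<=8](γ[a; MIN(h)→e](S)))) → 1

E1 and E2 produce the same multiset:
a | e | g | h
8 | 4 | 4 | 7

yes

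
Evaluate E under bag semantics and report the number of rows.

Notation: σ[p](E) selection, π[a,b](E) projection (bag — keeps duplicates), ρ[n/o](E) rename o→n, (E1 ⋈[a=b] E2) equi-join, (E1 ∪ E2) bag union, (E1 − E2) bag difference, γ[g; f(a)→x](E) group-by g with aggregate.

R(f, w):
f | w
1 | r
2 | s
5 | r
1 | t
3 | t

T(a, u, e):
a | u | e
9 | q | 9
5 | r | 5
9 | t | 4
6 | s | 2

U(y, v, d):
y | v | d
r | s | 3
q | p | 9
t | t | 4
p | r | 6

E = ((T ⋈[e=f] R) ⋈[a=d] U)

Per-node cardinality:
  T → 4
  R → 5
  (T ⋈[e=f] R) → 2
  U → 4
  ((T ⋈[e=f] R) ⋈[a=d] U) → 1

|E| = 1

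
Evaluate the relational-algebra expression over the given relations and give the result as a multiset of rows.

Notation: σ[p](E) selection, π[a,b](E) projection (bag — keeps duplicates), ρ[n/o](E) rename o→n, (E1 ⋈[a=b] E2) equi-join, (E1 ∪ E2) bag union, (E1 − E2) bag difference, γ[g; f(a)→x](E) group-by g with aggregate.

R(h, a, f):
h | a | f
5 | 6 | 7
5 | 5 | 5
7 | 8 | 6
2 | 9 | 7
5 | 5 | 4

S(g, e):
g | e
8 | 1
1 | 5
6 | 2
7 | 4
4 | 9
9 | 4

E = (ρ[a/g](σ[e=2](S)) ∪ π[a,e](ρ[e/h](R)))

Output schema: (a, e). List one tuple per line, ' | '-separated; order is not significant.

Per-node cardinality:
  S → 6
  σ[e=2](S) → 1
  ρ[a/g](σ[e=2](S)) → 1
  R → 5
  ρ[e/h](R) → 5
  π[a,e](ρ[e/h](R)) → 5
  (ρ[a/g](σ[e=2](S)) ∪ π[a,e](ρ[e/h](R))) → 6

== RESULT ==
a | e
5 | 5
5 | 5
6 | 2
6 | 5
8 | 7
9 | 2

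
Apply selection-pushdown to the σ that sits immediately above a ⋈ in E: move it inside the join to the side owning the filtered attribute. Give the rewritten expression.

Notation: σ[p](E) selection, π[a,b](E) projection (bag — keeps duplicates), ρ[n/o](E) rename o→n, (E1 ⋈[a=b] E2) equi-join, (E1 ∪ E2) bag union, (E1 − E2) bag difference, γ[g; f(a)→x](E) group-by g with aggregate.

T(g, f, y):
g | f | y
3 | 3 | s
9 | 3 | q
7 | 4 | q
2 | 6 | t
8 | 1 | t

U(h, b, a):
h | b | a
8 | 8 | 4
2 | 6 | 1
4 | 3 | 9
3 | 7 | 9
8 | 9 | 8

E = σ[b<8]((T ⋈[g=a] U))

σ filters on b, owned by the right side.
E' = (T ⋈[g=a] σ[b<8](U))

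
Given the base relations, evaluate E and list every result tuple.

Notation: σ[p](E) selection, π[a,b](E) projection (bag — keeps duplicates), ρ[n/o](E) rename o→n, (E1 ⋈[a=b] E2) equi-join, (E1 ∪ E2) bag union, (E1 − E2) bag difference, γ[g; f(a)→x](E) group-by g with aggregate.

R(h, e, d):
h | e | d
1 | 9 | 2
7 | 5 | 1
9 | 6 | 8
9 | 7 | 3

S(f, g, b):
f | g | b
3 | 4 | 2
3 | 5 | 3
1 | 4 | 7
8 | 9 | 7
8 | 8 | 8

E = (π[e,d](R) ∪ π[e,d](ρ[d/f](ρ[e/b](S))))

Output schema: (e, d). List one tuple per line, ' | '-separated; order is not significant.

Per-node cardinality:
  R → 4
  π[e,d](R) → 4
  S → 5
  ρ[e/b](S) → 5
  ρ[d/f](ρ[e/b](S)) → 5
  π[e,d](ρ[d/f](ρ[e/b](S))) → 5
  (π[e,d](R) ∪ π[e,d](ρ[d/f](ρ[e/b](S)))) → 9

== RESULT ==
e | d
2 | 3
3 | 3
5 | 1
6 | 8
7 | 1
7 | 3
7 | 8
8 | 8
9 | 2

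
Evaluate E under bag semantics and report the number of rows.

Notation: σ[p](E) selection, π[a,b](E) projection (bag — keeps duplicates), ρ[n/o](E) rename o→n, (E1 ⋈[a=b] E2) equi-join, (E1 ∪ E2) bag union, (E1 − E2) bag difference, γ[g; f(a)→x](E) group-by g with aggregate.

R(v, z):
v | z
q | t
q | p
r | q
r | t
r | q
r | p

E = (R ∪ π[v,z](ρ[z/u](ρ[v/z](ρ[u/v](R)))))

Row counts bottom-up:
  R → 6
  R → 6
  ρ[u/v](R) → 6
  ρ[v/z](ρ[u/v](R)) → 6
  ρ[z/u](ρ[v/z](ρ[u/v](R))) → 6
  π[v,z](ρ[z/u](ρ[v/z](ρ[u/v](R)))) → 6
  (R ∪ π[v,z](ρ[z/u](ρ[v/z](ρ[u/v](R))))) → 12

|E| = 12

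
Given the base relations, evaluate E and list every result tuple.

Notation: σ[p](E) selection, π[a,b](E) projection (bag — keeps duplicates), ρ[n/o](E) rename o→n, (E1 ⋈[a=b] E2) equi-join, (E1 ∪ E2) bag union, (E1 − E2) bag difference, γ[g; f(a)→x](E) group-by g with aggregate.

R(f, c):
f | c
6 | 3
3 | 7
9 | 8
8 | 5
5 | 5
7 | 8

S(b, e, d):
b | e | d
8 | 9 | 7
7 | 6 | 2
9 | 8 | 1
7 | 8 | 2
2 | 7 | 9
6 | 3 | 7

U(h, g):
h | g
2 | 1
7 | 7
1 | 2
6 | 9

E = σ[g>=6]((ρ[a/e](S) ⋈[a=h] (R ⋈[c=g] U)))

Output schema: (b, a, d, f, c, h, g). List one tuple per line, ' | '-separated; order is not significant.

Row counts bottom-up:
  S → 6
  ρ[a/e](S) → 6
  R → 6
  U → 4
  (R ⋈[c=g] U) → 1
  (ρ[a/e](S) ⋈[a=h] (R ⋈[c=g] U)) → 1
  σ[g>=6]((ρ[a/e](S) ⋈[a=h] (R ⋈[c=g] U))) → 1

== RESULT ==
b | a | d | f | c | h | g
2 | 7 | 9 | 3 | 7 | 7 | 7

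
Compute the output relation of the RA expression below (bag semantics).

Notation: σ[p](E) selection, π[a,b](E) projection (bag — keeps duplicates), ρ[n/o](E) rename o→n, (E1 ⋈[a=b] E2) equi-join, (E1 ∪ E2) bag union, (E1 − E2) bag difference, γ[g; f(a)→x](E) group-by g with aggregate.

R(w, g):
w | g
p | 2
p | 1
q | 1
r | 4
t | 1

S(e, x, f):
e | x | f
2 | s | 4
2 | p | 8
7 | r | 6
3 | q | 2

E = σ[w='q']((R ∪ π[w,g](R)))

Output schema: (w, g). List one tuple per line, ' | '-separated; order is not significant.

Per-node cardinality:
  R → 5
  R → 5
  π[w,g](R) → 5
  (R ∪ π[w,g](R)) → 10
  σ[w='q']((R ∪ π[w,g](R))) → 2

== RESULT ==
w | g
q | 1
q | 1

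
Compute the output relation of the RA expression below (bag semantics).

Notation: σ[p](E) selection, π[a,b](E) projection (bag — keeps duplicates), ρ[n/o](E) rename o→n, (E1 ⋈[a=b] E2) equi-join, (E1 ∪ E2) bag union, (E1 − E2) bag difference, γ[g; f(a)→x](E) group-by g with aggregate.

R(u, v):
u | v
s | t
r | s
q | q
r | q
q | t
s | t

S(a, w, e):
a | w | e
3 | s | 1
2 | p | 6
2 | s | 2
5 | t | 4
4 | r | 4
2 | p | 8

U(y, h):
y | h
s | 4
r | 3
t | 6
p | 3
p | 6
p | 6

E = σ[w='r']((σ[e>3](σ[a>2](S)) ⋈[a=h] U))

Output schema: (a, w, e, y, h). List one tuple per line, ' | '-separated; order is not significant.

Stepwise |·|:
  S → 6
  σ[a>2](S) → 3
  σ[e>3](σ[a>2](S)) → 2
  U → 6
  (σ[e>3](σ[a>2](S)) ⋈[a=h] U) → 1
  σ[w='r']((σ[e>3](σ[a>2](S)) ⋈[a=h] U)) → 1

== RESULT ==
a | w | e | y | h
4 | r | 4 | s | 4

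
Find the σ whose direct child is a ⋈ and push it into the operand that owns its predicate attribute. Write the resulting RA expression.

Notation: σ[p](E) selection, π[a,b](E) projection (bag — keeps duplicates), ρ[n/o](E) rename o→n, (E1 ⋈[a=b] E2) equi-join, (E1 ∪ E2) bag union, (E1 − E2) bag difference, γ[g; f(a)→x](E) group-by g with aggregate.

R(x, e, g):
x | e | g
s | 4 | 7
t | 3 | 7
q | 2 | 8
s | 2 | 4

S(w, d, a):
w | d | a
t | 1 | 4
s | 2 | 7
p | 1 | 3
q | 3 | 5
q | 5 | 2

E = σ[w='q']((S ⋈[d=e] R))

σ filters on w, owned by the left side.
E' = (σ[w='q'](S) ⋈[d=e] R)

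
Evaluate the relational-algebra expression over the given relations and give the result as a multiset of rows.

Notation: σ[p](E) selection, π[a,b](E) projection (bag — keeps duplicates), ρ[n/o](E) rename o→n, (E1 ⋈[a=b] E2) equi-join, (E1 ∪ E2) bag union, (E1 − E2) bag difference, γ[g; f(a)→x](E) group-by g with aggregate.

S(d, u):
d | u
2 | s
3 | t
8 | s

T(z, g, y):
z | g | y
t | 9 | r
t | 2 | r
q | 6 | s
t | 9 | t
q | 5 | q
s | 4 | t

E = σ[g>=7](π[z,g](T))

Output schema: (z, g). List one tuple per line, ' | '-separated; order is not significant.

Per-node cardinality:
  T → 6
  π[z,g](T) → 6
  σ[g>=7](π[z,g](T)) → 2

== RESULT ==
z | g
t | 9
t | 9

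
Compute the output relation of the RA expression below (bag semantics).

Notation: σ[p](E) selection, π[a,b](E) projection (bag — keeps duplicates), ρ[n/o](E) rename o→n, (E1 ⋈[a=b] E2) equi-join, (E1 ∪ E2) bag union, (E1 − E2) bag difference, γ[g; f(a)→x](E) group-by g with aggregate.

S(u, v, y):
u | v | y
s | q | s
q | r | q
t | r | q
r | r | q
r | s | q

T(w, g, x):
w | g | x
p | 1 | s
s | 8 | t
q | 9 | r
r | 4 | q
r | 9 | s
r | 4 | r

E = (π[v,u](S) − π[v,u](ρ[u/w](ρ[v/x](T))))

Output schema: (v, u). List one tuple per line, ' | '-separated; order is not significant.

Stepwise |·|:
  S → 5
  π[v,u](S) → 5
  T → 6
  ρ[v/x](T) → 6
  ρ[u/w](ρ[v/x](T)) → 6
  π[v,u](ρ[u/w](ρ[v/x](T))) → 6
  (π[v,u](S) − π[v,u](ρ[u/w](ρ[v/x](T)))) → 2

== RESULT ==
v | u
q | s
r | t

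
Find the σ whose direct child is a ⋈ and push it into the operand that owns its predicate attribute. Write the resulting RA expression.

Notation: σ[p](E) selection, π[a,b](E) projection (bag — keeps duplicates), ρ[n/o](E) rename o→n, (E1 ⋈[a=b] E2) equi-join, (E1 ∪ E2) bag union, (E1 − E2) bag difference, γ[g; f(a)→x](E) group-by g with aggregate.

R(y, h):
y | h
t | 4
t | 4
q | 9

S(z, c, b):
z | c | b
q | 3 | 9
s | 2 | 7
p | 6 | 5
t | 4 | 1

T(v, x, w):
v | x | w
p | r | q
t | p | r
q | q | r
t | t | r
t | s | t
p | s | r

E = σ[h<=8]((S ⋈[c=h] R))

σ filters on h, owned by the right side.
E' = (S ⋈[c=h] σ[h<=8](R))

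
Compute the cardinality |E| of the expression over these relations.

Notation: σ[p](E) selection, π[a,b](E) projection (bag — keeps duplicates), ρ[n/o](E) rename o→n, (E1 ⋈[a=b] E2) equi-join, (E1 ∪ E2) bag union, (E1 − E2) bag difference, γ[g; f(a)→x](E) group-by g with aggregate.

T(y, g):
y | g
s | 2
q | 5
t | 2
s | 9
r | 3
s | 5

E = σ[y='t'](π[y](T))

Row counts bottom-up:
  T → 6
  π[y](T) → 6
  σ[y='t'](π[y](T)) → 1

|E| = 1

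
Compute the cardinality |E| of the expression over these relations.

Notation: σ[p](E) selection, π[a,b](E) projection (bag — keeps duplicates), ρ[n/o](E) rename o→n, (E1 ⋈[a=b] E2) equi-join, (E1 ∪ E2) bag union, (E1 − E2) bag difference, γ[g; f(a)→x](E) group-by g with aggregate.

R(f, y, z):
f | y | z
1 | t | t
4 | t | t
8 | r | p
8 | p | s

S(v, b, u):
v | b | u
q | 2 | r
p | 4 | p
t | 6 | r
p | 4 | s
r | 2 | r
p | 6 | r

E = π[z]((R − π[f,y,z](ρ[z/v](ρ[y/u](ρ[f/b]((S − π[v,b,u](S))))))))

Row counts bottom-up:
  R → 4
  S → 6
  S → 6
  π[v,b,u](S) → 6
  (S − π[v,b,u](S)) → 0
  ρ[f/b]((S − π[v,b,u](S))) → 0
  ρ[y/u](ρ[f/b]((S − π[v,b,u](S)))) → 0
  ρ[z/v](ρ[y/u](ρ[f/b]((S − π[v,b,u](S))))) → 0
  π[f,y,z](ρ[z/v](ρ[y/u](ρ[f/b]((S − π[v,b,u](S)))))) → 0
  (R − π[f,y,z](ρ[z/v](ρ[y/u](ρ[f/b]((S − π[v,b,u](S))))))) → 4
  π[z]((R − π[f,y,z](ρ[z/v](ρ[y/u](ρ[f/b]((S − π[v,b,u](S)))))))) → 4

|E| = 4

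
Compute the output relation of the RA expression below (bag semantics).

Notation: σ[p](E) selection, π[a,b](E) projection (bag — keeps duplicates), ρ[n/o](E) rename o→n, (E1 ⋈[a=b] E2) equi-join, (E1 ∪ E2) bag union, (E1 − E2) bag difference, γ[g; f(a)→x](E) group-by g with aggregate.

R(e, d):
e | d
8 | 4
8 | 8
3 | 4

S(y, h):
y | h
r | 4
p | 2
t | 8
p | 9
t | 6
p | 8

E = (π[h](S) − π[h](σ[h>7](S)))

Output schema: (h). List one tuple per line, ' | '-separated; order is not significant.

Stepwise |·|:
  S → 6
  π[h](S) → 6
  S → 6
  σ[h>7](S) → 3
  π[h](σ[h>7](S)) → 3
  (π[h](S) − π[h](σ[h>7](S))) → 3

== RESULT ==
h
2
4
6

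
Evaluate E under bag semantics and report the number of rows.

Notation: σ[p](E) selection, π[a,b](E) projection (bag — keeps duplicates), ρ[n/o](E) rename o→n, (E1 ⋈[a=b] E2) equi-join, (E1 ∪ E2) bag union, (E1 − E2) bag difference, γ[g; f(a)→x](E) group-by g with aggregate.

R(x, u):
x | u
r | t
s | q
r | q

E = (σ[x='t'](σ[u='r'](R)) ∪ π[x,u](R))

Subexpression sizes:
  R → 3
  σ[u='r'](R) → 0
  σ[x='t'](σ[u='r'](R)) → 0
  R → 3
  π[x,u](R) → 3
  (σ[x='t'](σ[u='r'](R)) ∪ π[x,u](R)) → 3

|E| = 3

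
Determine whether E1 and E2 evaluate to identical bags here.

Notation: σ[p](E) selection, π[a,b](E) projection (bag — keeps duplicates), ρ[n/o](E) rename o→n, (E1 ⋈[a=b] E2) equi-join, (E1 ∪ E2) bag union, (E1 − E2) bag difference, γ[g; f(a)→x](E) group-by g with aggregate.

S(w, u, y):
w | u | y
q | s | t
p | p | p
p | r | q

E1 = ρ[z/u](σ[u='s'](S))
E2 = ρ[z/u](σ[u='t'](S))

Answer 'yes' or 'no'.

E1 per-node cardinality:
  S → 3
  σ[u='s'](S) → 1
  ρ[z/u](σ[u='s'](S)) → 1
E2 per-node cardinality:
  S → 3
  σ[u='t'](S) → 0
  ρ[z/u](σ[u='t'](S)) → 0

E1 result:
w | z | y
q | s | t
E2 result:
w | z | y
(0 rows)
Witness: ('q', 's', 't') appears 1× in E1 but 0× in E2.

no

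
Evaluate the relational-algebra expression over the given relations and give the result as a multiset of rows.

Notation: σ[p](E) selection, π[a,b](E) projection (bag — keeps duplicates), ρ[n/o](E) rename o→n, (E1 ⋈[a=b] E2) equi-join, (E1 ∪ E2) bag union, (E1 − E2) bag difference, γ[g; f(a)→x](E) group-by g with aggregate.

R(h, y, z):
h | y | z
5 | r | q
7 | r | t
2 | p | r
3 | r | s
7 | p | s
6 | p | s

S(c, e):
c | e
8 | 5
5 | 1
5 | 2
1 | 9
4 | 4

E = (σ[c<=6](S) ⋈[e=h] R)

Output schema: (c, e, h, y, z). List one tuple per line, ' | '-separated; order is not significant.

Per-node cardinality:
  S → 5
  σ[c<=6](S) → 4
  R → 6
  (σ[c<=6](S) ⋈[e=h] R) → 1

== RESULT ==
c | e | h | y | z
5 | 2 | 2 | p | r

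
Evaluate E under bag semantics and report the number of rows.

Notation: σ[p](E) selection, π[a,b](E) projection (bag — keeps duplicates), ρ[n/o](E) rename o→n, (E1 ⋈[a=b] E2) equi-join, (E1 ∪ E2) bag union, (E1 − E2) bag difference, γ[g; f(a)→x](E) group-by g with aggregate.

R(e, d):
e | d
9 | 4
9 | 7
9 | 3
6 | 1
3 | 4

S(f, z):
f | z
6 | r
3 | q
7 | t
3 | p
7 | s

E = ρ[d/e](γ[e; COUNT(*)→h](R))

Subexpression sizes:
  R → 5
  γ[e; COUNT(*)→h](R) → 3
  ρ[d/e](γ[e; COUNT(*)→h](R)) → 3

|E| = 3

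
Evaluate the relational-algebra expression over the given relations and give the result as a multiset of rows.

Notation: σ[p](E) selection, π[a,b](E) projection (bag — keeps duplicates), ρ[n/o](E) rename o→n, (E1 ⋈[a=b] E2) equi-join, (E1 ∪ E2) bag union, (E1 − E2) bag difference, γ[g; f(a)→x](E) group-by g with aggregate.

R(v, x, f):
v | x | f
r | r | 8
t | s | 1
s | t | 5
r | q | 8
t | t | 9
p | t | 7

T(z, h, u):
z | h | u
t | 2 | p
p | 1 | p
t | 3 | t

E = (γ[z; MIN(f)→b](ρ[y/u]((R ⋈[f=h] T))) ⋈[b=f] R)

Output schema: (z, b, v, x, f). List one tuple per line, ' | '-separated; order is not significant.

Per-node cardinality:
  R → 6
  T → 3
  (R ⋈[f=h] T) → 1
  ρ[y/u]((R ⋈[f=h] T)) → 1
  γ[z; MIN(f)→b](ρ[y/u]((R ⋈[f=h] T))) → 1
  R → 6
  (γ[z; MIN(f)→b](ρ[y/u]((R ⋈[f=h] T))) ⋈[b=f] R) → 1

== RESULT ==
z | b | v | x | f
p | 1 | t | s | 1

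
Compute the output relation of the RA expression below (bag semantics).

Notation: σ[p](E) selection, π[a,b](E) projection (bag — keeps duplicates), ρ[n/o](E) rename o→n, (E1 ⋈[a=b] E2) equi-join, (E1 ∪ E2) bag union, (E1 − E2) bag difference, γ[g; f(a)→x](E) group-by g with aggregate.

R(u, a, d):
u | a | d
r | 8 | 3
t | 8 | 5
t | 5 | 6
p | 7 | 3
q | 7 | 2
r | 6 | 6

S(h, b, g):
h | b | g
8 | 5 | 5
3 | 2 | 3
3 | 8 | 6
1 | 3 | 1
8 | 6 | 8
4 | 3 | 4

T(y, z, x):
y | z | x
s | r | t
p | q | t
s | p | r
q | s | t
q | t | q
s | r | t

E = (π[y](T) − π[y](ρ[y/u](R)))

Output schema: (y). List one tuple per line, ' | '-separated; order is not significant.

Subexpression sizes:
  T → 6
  π[y](T) → 6
  R → 6
  ρ[y/u](R) → 6
  π[y](ρ[y/u](R)) → 6
  (π[y](T) − π[y](ρ[y/u](R))) → 4

== RESULT ==
y
q
s
s
s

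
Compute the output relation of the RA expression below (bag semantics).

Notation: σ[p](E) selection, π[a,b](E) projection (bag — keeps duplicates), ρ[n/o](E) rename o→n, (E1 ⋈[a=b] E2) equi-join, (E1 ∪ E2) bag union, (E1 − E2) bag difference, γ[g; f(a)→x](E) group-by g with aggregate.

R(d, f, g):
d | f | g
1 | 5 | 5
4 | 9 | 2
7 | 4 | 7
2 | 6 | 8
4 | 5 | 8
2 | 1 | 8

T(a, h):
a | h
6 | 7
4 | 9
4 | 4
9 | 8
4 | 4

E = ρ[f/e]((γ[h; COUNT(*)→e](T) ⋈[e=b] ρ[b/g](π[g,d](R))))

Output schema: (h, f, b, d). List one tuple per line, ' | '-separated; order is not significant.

Stepwise |·|:
  T → 5
  γ[h; COUNT(*)→e](T) → 4
  R → 6
  π[g,d](R) → 6
  ρ[b/g](π[g,d](R)) → 6
  (γ[h; COUNT(*)→e](T) ⋈[e=b] ρ[b/g](π[g,d](R))) → 1
  ρ[f/e]((γ[h; COUNT(*)→e](T) ⋈[e=b] ρ[b/g](π[g,d](R)))) → 1

== RESULT ==
h | f | b | d
4 | 2 | 2 | 4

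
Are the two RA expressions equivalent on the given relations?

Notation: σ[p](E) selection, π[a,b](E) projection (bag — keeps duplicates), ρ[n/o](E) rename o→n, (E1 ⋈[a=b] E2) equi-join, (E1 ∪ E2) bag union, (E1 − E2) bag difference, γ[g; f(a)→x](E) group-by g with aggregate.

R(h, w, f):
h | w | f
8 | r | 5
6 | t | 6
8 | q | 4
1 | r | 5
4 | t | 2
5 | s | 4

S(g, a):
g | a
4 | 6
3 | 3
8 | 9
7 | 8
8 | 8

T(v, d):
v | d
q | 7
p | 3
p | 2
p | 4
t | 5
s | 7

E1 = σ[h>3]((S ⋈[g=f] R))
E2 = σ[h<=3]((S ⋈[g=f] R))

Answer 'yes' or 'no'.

E1 stepwise |·|:
  S → 5
  R → 6
  (S ⋈[g=f] R) → 2
  σ[h>3]((S ⋈[g=f] R)) → 2
E2 stepwise |·|:
  S → 5
  R → 6
  (S ⋈[g=f] R) → 2
  σ[h<=3]((S ⋈[g=f] R)) → 0

E1 result:
g | a | h | w | f
4 | 6 | 5 | s | 4
4 | 6 | 8 | q | 4
E2 result:
g | a | h | w | f
(0 rows)
Witness: (4, 6, 5, 's', 4) appears 1× in E1 but 0× in E2.

no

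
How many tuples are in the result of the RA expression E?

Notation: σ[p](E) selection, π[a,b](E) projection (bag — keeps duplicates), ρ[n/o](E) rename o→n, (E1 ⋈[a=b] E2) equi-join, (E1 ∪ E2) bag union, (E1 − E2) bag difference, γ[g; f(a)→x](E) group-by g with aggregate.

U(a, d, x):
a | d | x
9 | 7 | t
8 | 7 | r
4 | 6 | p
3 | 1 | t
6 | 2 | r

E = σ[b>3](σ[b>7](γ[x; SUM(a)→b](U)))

Per-node cardinality:
  U → 5
  γ[x; SUM(a)→b](U) → 3
  σ[b>7](γ[x; SUM(a)→b](U)) → 2
  σ[b>3](σ[b>7](γ[x; SUM(a)→b](U))) → 2

|E| = 2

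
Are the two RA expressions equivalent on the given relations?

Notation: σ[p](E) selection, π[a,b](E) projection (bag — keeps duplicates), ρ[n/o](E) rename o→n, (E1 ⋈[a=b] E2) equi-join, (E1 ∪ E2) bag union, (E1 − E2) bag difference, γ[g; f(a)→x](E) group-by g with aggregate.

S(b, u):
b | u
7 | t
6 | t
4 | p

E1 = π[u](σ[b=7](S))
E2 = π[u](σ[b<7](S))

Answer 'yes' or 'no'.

E1 row counts bottom-up:
  S → 3
  σ[b=7](S) → 1
  π[u](σ[b=7](S)) → 1
E2 row counts bottom-up:
  S → 3
  σ[b<7](S) → 2
  π[u](σ[b<7](S)) → 2

E1 result:
u
t
E2 result:
u
p
t
Witness: ('p',) appears 0× in E1 but 1× in E2.

no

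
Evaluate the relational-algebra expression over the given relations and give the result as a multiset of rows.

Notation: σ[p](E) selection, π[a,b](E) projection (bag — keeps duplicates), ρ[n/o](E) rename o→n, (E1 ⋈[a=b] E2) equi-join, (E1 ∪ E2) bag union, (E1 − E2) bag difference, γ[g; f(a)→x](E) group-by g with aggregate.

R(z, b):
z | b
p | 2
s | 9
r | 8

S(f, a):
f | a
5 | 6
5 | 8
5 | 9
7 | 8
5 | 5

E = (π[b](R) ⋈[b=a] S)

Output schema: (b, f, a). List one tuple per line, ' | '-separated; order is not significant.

Per-node cardinality:
  R → 3
  π[b](R) → 3
  S → 5
  (π[b](R) ⋈[b=a] S) → 3

== RESULT ==
b | f | a
8 | 5 | 8
8 | 7 | 8
9 | 5 | 9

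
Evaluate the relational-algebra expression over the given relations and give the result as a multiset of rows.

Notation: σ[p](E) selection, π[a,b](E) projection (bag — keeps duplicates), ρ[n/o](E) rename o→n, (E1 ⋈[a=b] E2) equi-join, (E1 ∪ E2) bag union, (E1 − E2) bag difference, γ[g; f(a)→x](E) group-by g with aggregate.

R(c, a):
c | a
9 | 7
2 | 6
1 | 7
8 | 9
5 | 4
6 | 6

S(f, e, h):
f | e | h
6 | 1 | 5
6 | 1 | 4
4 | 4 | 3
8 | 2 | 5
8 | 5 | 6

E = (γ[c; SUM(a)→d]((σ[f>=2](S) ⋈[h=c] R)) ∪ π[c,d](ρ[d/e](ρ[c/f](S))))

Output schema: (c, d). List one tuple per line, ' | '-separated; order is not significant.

Stepwise |·|:
  S → 5
  σ[f>=2](S) → 5
  R → 6
  (σ[f>=2](S) ⋈[h=c] R) → 3
  γ[c; SUM(a)→d]((σ[f>=2](S) ⋈[h=c] R)) → 2
  S → 5
  ρ[c/f](S) → 5
  ρ[d/e](ρ[c/f](S)) → 5
  π[c,d](ρ[d/e](ρ[c/f](S))) → 5
  (γ[c; SUM(a)→d]((σ[f>=2](S) ⋈[h=c] R)) ∪ π[c,d](ρ[d/e](ρ[c/f](S)))) → 7

== RESULT ==
c | d
4 | 4
5 | 8
6 | 1
6 | 1
6 | 6
8 | 2
8 | 5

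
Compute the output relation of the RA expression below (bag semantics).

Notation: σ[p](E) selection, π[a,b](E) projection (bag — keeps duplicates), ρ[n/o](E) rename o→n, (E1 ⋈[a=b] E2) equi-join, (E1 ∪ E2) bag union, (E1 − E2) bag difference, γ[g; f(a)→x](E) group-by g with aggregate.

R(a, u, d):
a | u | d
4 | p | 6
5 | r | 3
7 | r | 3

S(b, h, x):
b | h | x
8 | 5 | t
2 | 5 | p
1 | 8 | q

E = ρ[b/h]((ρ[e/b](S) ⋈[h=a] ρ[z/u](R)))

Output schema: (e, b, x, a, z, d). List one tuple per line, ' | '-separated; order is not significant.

Per-node cardinality:
  S → 3
  ρ[e/b](S) → 3
  R → 3
  ρ[z/u](R) → 3
  (ρ[e/b](S) ⋈[h=a] ρ[z/u](R)) → 2
  ρ[b/h]((ρ[e/b](S) ⋈[h=a] ρ[z/u](R))) → 2

== RESULT ==
e | b | x | a | z | d
2 | 5 | p | 5 | r | 3
8 | 5 | t | 5 | r | 3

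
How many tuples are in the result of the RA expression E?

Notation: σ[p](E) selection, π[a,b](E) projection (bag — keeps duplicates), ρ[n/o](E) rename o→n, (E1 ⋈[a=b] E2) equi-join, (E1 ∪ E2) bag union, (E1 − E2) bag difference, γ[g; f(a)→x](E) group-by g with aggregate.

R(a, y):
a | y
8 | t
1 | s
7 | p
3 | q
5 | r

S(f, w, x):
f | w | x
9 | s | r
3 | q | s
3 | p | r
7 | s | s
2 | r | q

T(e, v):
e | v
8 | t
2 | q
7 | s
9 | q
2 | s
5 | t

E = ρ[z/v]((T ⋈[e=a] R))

Per-node cardinality:
  T → 6
  R → 5
  (T ⋈[e=a] R) → 3
  ρ[z/v]((T ⋈[e=a] R)) → 3

|E| = 3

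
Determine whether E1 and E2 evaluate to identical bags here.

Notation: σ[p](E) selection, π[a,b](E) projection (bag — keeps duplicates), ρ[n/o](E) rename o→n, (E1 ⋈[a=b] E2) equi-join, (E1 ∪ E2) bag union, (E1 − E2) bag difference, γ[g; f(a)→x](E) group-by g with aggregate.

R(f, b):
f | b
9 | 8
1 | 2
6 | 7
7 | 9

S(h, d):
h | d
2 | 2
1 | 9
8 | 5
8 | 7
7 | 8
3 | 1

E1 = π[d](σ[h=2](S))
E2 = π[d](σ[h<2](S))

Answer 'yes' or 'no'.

E1 subexpression sizes:
  S → 6
  σ[h=2](S) → 1
  π[d](σ[h=2](S)) → 1
E2 subexpression sizes:
  S → 6
  σ[h<2](S) → 1
  π[d](σ[h<2](S)) → 1

E1 result:
d
2
E2 result:
d
9
Witness: (2,) appears 1× in E1 but 0× in E2.

no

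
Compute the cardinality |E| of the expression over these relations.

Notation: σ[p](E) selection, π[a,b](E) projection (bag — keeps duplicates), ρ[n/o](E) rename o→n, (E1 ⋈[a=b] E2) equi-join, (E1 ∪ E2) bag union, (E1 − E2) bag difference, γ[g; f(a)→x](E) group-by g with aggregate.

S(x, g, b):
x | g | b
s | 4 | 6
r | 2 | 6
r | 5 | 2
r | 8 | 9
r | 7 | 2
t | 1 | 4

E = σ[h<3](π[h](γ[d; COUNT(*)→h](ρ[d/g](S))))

Row counts bottom-up:
  S → 6
  ρ[d/g](S) → 6
  γ[d; COUNT(*)→h](ρ[d/g](S)) → 6
  π[h](γ[d; COUNT(*)→h](ρ[d/g](S))) → 6
  σ[h<3](π[h](γ[d; COUNT(*)→h](ρ[d/g](S)))) → 6

|E| = 6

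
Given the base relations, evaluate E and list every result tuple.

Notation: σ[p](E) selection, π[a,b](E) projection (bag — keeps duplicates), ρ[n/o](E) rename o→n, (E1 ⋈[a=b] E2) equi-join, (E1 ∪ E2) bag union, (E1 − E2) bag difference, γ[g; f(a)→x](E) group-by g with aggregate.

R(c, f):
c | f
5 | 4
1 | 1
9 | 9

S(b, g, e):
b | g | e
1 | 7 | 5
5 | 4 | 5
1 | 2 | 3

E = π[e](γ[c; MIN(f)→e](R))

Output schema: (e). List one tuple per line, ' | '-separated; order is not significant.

Stepwise |·|:
  R → 3
  γ[c; MIN(f)→e](R) → 3
  π[e](γ[c; MIN(f)→e](R)) → 3

== RESULT ==
e
1
4
9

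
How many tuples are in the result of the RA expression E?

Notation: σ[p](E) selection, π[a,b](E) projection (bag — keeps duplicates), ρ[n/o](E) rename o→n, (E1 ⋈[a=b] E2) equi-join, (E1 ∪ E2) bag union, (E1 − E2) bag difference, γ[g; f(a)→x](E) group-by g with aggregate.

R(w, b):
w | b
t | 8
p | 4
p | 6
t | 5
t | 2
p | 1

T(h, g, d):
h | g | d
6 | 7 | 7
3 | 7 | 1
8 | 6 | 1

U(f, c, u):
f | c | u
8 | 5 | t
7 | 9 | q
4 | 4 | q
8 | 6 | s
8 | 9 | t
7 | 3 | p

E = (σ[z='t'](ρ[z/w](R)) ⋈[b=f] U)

Subexpression sizes:
  R → 6
  ρ[z/w](R) → 6
  σ[z='t'](ρ[z/w](R)) → 3
  U → 6
  (σ[z='t'](ρ[z/w](R)) ⋈[b=f] U) → 3

|E| = 3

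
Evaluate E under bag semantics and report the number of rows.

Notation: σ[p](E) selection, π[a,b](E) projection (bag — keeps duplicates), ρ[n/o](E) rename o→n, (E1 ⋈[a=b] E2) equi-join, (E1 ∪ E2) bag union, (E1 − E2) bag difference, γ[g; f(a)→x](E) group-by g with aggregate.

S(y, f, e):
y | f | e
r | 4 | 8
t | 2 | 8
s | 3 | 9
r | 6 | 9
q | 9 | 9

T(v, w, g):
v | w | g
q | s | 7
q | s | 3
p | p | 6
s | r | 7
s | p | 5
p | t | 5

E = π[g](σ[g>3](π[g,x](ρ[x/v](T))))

Row counts bottom-up:
  T → 6
  ρ[x/v](T) → 6
  π[g,x](ρ[x/v](T)) → 6
  σ[g>3](π[g,x](ρ[x/v](T))) → 5
  π[g](σ[g>3](π[g,x](ρ[x/v](T)))) → 5

|E| = 5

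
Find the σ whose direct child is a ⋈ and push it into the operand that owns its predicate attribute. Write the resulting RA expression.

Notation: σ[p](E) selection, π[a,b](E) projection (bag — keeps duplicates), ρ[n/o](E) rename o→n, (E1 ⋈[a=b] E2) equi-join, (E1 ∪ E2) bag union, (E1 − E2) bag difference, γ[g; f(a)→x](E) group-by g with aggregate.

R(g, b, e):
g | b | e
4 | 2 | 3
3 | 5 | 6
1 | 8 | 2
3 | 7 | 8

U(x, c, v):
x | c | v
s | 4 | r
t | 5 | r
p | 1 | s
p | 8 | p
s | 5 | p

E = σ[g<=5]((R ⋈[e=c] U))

σ filters on g, owned by the left side.
E' = (σ[g<=5](R) ⋈[e=c] U)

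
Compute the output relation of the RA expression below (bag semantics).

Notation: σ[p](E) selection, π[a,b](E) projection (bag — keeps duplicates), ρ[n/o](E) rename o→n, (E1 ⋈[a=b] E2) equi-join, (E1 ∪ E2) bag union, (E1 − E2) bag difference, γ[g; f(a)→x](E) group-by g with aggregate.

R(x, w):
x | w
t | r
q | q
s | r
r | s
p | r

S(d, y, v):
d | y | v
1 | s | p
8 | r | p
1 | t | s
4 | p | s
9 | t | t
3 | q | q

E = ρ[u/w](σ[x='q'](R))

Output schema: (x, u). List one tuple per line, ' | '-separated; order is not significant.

Subexpression sizes:
  R → 5
  σ[x='q'](R) → 1
  ρ[u/w](σ[x='q'](R)) → 1

== RESULT ==
x | u
q | q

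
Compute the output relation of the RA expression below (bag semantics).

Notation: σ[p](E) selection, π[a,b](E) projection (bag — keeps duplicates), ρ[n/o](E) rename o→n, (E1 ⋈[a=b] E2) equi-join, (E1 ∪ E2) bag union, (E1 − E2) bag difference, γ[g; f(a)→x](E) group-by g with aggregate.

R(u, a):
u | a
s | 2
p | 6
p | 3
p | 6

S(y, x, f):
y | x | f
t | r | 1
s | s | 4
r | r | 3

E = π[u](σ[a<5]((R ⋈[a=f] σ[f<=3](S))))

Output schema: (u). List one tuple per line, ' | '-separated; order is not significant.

Row counts bottom-up:
  R → 4
  S → 3
  σ[f<=3](S) → 2
  (R ⋈[a=f] σ[f<=3](S)) → 1
  σ[a<5]((R ⋈[a=f] σ[f<=3](S))) → 1
  π[u](σ[a<5]((R ⋈[a=f] σ[f<=3](S)))) → 1

== RESULT ==
u
p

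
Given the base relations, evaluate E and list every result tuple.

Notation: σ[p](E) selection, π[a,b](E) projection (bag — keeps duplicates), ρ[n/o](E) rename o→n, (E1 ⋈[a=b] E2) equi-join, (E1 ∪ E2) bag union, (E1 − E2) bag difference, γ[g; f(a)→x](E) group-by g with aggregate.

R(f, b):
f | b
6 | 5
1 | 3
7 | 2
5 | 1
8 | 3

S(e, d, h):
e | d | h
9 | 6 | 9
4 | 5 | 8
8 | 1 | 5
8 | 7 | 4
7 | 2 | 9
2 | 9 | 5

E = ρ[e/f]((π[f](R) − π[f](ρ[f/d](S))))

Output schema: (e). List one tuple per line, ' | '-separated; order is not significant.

Row counts bottom-up:
  R → 5
  π[f](R) → 5
  S → 6
  ρ[f/d](S) → 6
  π[f](ρ[f/d](S)) → 6
  (π[f](R) − π[f](ρ[f/d](S))) → 1
  ρ[e/f]((π[f](R) − π[f](ρ[f/d](S)))) → 1

== RESULT ==
e
8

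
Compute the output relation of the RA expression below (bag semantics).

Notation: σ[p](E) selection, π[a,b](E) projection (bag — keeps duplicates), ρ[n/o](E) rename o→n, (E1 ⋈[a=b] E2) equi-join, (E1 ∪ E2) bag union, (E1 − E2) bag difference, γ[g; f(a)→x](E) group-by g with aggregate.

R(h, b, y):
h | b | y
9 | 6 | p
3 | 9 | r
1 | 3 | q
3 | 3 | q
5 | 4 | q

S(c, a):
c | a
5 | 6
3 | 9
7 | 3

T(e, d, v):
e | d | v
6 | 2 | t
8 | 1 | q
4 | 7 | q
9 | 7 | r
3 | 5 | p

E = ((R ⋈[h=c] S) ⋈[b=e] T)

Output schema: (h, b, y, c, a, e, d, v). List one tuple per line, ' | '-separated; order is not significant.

Per-node cardinality:
  R → 5
  S → 3
  (R ⋈[h=c] S) → 3
  T → 5
  ((R ⋈[h=c] S) ⋈[b=e] T) → 3

== RESULT ==
h | b | y | c | a | e | d | v
3 | 3 | q | 3 | 9 | 3 | 5 | p
3 | 9 | r | 3 | 9 | 9 | 7 | r
5 | 4 | q | 5 | 6 | 4 | 7 | q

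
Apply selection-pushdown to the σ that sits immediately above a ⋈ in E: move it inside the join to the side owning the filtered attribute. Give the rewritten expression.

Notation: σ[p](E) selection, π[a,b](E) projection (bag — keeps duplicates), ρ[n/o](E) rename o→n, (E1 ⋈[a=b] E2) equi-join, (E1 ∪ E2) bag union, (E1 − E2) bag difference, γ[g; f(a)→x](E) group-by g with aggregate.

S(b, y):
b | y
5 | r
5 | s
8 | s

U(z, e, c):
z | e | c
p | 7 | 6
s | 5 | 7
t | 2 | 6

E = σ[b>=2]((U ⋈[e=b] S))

σ filters on b, owned by the right side.
E' = (U ⋈[e=b] σ[b>=2](S))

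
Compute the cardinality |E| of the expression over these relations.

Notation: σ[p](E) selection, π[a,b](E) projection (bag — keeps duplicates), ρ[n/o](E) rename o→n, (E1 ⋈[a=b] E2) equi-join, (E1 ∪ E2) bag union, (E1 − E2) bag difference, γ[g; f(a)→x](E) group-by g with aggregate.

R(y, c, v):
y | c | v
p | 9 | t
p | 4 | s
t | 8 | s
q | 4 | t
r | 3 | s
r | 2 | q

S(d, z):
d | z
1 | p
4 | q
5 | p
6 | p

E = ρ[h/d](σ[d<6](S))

Stepwise |·|:
  S → 4
  σ[d<6](S) → 3
  ρ[h/d](σ[d<6](S)) → 3

|E| = 3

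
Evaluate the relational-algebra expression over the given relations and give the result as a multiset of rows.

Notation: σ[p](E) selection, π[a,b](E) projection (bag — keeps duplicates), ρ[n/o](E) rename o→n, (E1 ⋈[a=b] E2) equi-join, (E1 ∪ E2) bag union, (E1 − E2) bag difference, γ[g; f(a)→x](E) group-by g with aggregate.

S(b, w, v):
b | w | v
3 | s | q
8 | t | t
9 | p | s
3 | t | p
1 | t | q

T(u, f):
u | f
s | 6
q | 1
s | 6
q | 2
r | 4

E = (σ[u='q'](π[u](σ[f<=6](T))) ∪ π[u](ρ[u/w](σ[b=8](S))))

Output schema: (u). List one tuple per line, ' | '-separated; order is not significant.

Subexpression sizes:
  T → 5
  σ[f<=6](T) → 5
  π[u](σ[f<=6](T)) → 5
  σ[u='q'](π[u](σ[f<=6](T))) → 2
  S → 5
  σ[b=8](S) → 1
  ρ[u/w](σ[b=8](S)) → 1
  π[u](ρ[u/w](σ[b=8](S))) → 1
  (σ[u='q'](π[u](σ[f<=6](T))) ∪ π[u](ρ[u/w](σ[b=8](S)))) → 3

== RESULT ==
u
q
q
t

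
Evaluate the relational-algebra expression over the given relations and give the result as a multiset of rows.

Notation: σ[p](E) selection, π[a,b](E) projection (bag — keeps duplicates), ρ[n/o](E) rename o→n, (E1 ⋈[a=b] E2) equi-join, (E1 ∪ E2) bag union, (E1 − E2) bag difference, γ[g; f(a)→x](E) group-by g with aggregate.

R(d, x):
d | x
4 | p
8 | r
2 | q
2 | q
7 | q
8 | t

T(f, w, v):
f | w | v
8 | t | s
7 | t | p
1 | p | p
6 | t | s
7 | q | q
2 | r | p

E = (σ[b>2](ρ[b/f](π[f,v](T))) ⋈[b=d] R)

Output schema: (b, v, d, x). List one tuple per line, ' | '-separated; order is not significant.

Row counts bottom-up:
  T → 6
  π[f,v](T) → 6
  ρ[b/f](π[f,v](T)) → 6
  σ[b>2](ρ[b/f](π[f,v](T))) → 4
  R → 6
  (σ[b>2](ρ[b/f](π[f,v](T))) ⋈[b=d] R) → 4

== RESULT ==
b | v | d | x
7 | p | 7 | q
7 | q | 7 | q
8 | s | 8 | r
8 | s | 8 | t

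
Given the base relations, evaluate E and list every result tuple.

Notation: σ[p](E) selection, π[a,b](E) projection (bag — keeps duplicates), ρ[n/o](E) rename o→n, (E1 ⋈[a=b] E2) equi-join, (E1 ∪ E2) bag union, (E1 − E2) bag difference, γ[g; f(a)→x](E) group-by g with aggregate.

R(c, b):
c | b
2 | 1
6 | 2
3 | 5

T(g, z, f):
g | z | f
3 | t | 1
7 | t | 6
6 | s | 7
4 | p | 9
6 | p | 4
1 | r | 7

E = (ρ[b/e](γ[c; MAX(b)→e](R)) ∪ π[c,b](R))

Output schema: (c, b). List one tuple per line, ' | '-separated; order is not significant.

Stepwise |·|:
  R → 3
  γ[c; MAX(b)→e](R) → 3
  ρ[b/e](γ[c; MAX(b)→e](R)) → 3
  R → 3
  π[c,b](R) → 3
  (ρ[b/e](γ[c; MAX(b)→e](R)) ∪ π[c,b](R)) → 6

== RESULT ==
c | b
2 | 1
2 | 1
3 | 5
3 | 5
6 | 2
6 | 2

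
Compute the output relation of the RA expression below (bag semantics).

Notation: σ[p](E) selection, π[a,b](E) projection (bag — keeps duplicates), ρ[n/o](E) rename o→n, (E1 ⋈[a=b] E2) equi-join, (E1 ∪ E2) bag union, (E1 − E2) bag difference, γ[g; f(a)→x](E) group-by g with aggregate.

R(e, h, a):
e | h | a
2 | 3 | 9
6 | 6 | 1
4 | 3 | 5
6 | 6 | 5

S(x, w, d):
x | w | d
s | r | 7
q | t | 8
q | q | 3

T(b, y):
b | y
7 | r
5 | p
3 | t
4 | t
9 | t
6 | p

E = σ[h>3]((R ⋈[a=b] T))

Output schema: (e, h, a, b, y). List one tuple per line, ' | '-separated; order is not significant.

Subexpression sizes:
  R → 4
  T → 6
  (R ⋈[a=b] T) → 3
  σ[h>3]((R ⋈[a=b] T)) → 1

== RESULT ==
e | h | a | b | y
6 | 6 | 5 | 5 | p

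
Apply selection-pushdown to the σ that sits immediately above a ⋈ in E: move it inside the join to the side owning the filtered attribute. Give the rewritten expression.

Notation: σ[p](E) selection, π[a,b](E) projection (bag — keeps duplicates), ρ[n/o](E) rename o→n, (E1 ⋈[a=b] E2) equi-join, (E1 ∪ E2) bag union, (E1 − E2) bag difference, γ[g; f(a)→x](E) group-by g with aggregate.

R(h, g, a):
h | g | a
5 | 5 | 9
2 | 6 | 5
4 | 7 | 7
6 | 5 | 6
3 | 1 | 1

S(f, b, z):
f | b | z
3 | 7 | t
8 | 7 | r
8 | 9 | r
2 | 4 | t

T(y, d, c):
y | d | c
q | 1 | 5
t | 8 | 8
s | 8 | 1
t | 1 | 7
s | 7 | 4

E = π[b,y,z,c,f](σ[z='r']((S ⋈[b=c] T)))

σ filters on z, owned by the left side.
E' = π[b,y,z,c,f]((σ[z='r'](S) ⋈[b=c] T))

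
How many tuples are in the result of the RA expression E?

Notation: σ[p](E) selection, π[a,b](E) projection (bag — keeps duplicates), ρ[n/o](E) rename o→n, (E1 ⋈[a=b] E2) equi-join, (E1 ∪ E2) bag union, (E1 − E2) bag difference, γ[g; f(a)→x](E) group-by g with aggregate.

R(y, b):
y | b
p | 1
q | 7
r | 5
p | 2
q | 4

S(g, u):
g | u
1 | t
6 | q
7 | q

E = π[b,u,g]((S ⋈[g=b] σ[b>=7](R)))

Row counts bottom-up:
  S → 3
  R → 5
  σ[b>=7](R) → 1
  (S ⋈[g=b] σ[b>=7](R)) → 1
  π[b,u,g]((S ⋈[g=b] σ[b>=7](R))) → 1

|E| = 1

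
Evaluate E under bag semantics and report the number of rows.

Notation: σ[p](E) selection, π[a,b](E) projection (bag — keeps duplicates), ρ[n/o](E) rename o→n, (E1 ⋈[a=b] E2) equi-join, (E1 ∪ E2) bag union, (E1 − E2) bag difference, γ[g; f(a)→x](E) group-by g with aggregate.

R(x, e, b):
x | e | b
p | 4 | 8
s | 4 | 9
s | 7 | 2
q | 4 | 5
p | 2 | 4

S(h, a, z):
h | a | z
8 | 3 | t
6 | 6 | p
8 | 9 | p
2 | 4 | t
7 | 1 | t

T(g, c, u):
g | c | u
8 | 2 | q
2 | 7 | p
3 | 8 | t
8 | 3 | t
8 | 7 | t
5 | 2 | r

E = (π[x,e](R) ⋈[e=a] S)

Row counts bottom-up:
  R → 5
  π[x,e](R) → 5
  S → 5
  (π[x,e](R) ⋈[e=a] S) → 3

|E| = 3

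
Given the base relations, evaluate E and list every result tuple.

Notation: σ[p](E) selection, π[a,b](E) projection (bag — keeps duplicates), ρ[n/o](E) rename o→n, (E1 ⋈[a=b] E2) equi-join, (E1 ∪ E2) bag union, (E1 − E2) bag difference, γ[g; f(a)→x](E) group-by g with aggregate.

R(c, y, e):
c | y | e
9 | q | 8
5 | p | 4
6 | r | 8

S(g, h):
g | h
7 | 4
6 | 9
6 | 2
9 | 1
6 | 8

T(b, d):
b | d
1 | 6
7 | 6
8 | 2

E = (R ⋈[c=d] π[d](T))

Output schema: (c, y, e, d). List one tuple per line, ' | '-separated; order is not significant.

Row counts bottom-up:
  R → 3
  T → 3
  π[d](T) → 3
  (R ⋈[c=d] π[d](T)) → 2

== RESULT ==
c | y | e | d
6 | r | 8 | 6
6 | r | 8 | 6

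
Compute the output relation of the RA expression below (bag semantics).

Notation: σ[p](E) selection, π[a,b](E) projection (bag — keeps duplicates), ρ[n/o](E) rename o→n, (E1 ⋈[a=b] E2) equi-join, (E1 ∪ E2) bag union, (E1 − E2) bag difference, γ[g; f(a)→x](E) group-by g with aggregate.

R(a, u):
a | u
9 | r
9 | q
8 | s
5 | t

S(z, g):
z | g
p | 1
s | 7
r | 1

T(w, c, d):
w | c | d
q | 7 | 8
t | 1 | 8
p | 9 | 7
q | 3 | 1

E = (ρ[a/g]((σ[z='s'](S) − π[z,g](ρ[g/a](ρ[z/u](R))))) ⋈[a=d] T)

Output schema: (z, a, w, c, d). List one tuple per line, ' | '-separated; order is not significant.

Stepwise |·|:
  S → 3
  σ[z='s'](S) → 1
  R → 4
  ρ[z/u](R) → 4
  ρ[g/a](ρ[z/u](R)) → 4
  π[z,g](ρ[g/a](ρ[z/u](R))) → 4
  (σ[z='s'](S) − π[z,g](ρ[g/a](ρ[z/u](R)))) → 1
  ρ[a/g]((σ[z='s'](S) − π[z,g](ρ[g/a](ρ[z/u](R))))) → 1
  T → 4
  (ρ[a/g]((σ[z='s'](S) − π[z,g](ρ[g/a](ρ[z/u](R))))) ⋈[a=d] T) → 1

== RESULT ==
z | a | w | c | d
s | 7 | p | 9 | 7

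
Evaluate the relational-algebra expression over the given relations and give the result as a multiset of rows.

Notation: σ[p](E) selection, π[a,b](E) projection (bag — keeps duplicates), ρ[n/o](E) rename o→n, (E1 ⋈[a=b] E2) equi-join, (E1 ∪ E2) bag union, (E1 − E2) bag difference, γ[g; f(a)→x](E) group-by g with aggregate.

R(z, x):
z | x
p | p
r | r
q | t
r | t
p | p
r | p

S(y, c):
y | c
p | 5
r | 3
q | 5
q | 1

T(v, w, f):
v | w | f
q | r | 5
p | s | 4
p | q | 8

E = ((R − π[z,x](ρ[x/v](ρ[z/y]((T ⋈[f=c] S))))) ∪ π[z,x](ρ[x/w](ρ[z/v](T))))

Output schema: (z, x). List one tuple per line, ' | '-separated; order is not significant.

Stepwise |·|:
  R → 6
  T → 3
  S → 4
  (T ⋈[f=c] S) → 2
  ρ[z/y]((T ⋈[f=c] S)) → 2
  ρ[x/v](ρ[z/y]((T ⋈[f=c] S))) → 2
  π[z,x](ρ[x/v](ρ[z/y]((T ⋈[f=c] S)))) → 2
  (R − π[z,x](ρ[x/v](ρ[z/y]((T ⋈[f=c] S))))) → 6
  T → 3
  ρ[z/v](T) → 3
  ρ[x/w](ρ[z/v](T)) → 3
  π[z,x](ρ[x/w](ρ[z/v](T))) → 3
  ((R − π[z,x](ρ[x/v](ρ[z/y]((T ⋈[f=c] S))))) ∪ π[z,x](ρ[x/w](ρ[z/v](T)))) → 9

== RESULT ==
z | x
p | p
p | p
p | q
p | s
q | r
q | t
r | p
r | r
r | t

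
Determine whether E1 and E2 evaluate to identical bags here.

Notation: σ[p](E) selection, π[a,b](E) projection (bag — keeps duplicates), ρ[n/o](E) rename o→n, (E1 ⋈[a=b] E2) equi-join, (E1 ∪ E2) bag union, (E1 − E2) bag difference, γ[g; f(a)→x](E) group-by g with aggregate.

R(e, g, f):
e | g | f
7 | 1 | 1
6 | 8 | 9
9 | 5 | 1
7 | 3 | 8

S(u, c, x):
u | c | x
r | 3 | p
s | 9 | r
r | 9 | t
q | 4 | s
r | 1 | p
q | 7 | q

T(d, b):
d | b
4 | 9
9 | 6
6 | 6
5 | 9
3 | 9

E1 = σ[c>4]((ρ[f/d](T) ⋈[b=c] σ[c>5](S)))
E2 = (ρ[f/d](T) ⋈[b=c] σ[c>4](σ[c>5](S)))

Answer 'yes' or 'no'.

E1 row counts bottom-up:
  T → 5
  ρ[f/d](T) → 5
  S → 6
  σ[c>5](S) → 3
  (ρ[f/d](T) ⋈[b=c] σ[c>5](S)) → 6
  σ[c>4]((ρ[f/d](T) ⋈[b=c] σ[c>5](S))) → 6
E2 row counts bottom-up:
  T → 5
  ρ[f/d](T) → 5
  S → 6
  σ[c>5](S) → 3
  σ[c>4](σ[c>5](S)) → 3
  (ρ[f/d](T) ⋈[b=c] σ[c>4](σ[c>5](S))) → 6

E1 and E2 produce the same multiset:
f | b | u | c | x
3 | 9 | r | 9 | t
3 | 9 | s | 9 | r
4 | 9 | r | 9 | t
4 | 9 | s | 9 | r
5 | 9 | r | 9 | t
5 | 9 | s | 9 | r

yes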